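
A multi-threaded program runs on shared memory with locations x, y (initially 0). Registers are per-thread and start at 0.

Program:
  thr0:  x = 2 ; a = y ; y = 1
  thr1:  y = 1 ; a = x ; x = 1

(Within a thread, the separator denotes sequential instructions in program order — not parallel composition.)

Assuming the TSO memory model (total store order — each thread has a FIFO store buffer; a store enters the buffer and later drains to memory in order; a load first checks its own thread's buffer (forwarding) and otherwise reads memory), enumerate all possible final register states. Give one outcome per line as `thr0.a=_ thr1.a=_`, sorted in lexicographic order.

outcome vector order: (thr0.a,thr1.a)
|TSO outcomes| = 4

thr0.a=0 thr1.a=0
thr0.a=0 thr1.a=2
thr0.a=1 thr1.a=0
thr0.a=1 thr1.a=2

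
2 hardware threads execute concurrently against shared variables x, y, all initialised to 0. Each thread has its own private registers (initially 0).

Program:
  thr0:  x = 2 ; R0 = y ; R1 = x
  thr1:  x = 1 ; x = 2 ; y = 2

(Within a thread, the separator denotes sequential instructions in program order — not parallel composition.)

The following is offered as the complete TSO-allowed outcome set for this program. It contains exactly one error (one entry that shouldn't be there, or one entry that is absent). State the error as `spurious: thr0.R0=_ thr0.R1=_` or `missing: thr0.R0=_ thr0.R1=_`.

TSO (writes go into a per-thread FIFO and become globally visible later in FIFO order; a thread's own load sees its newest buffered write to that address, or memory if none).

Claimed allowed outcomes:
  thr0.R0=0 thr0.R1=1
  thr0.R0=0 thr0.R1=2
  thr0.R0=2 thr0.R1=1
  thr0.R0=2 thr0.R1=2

spurious: thr0.R0=2 thr0.R1=1

outcome vector order: (thr0.R0,thr0.R1)
under TSO → 01, 02, 22
claimed∖TSO = {21}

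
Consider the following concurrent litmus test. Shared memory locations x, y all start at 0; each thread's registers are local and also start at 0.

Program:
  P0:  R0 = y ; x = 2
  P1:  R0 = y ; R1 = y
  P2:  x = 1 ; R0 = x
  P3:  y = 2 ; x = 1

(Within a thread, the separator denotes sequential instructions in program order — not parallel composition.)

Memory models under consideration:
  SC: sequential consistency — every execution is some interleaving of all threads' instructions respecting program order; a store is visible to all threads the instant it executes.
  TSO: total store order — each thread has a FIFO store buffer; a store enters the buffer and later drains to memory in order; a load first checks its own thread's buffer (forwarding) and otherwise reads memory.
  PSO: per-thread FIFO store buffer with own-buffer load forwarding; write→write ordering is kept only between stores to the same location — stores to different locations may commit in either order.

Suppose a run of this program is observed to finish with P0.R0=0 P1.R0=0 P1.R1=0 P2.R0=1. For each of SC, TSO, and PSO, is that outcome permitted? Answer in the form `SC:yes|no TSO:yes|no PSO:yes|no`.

SC:yes TSO:yes PSO:yes

outcome vector order: (P0.R0,P1.R0,P1.R1,P2.R0)
SC: 12 outcomes — {<0 0 0 1>; <0 0 0 2>; <0 0 2 1>; <0 0 2 2>; <0 2 2 1>; <0 2 2 2>; <2 0 0 1>; <2 0 0 2>; <2 0 2 1>; <2 0 2 2>; <2 2 2 1>; <2 2 2 2>}
TSO: 12 outcomes — {<0 0 0 1>; <0 0 0 2>; <0 0 2 1>; <0 0 2 2>; <0 2 2 1>; <0 2 2 2>; <2 0 0 1>; <2 0 0 2>; <2 0 2 1>; <2 0 2 2>; <2 2 2 1>; <2 2 2 2>}
PSO: 12 outcomes — {<0 0 0 1>; <0 0 0 2>; <0 0 2 1>; <0 0 2 2>; <0 2 2 1>; <0 2 2 2>; <2 0 0 1>; <2 0 0 2>; <2 0 2 1>; <2 0 2 2>; <2 2 2 1>; <2 2 2 2>}
target <0 0 0 1> ∈ {SC,TSO,PSO}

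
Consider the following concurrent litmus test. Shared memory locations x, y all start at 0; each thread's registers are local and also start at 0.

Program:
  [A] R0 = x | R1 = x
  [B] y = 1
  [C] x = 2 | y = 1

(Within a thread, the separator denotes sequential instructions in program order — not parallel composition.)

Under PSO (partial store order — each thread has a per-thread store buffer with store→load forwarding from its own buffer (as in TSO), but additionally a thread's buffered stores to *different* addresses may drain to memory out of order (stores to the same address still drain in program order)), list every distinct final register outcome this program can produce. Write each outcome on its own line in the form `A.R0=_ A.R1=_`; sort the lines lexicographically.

A.R0=0 A.R1=0
A.R0=0 A.R1=2
A.R0=2 A.R1=2

outcome vector order: (A.R0,A.R1)
|PSO outcomes| = 3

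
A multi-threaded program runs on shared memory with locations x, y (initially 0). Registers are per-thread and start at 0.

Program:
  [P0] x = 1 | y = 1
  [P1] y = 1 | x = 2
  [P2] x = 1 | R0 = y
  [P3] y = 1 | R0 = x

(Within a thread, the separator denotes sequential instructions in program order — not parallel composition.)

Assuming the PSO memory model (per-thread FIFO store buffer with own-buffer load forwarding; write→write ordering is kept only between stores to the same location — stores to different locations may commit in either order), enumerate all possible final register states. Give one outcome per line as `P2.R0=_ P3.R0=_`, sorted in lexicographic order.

P2.R0=0 P3.R0=0
P2.R0=0 P3.R0=1
P2.R0=0 P3.R0=2
P2.R0=1 P3.R0=0
P2.R0=1 P3.R0=1
P2.R0=1 P3.R0=2

outcome vector order: (P2.R0,P3.R0)
|PSO outcomes| = 6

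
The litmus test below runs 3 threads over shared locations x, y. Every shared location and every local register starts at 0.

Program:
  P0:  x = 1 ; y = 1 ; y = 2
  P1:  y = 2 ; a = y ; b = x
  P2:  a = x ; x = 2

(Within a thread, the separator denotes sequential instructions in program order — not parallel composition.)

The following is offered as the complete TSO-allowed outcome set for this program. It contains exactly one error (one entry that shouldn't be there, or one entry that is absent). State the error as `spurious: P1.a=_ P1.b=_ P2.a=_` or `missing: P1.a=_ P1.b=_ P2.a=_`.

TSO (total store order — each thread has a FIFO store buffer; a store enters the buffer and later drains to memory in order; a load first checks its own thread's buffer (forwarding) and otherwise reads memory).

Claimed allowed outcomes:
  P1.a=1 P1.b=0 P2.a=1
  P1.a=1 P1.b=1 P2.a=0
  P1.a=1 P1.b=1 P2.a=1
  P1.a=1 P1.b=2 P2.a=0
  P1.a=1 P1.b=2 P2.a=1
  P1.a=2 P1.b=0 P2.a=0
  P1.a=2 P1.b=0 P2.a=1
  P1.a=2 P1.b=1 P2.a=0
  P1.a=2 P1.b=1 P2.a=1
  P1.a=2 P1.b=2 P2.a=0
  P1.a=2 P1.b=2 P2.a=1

spurious: P1.a=1 P1.b=0 P2.a=1

outcome vector order: (P1.a,P1.b,P2.a)
TSO (10): (1,1,0); (1,1,1); (1,2,0); (1,2,1); (2,0,0); (2,0,1); (2,1,0); (2,1,1); (2,2,0); (2,2,1)
claimed∖TSO = {(1,0,1)}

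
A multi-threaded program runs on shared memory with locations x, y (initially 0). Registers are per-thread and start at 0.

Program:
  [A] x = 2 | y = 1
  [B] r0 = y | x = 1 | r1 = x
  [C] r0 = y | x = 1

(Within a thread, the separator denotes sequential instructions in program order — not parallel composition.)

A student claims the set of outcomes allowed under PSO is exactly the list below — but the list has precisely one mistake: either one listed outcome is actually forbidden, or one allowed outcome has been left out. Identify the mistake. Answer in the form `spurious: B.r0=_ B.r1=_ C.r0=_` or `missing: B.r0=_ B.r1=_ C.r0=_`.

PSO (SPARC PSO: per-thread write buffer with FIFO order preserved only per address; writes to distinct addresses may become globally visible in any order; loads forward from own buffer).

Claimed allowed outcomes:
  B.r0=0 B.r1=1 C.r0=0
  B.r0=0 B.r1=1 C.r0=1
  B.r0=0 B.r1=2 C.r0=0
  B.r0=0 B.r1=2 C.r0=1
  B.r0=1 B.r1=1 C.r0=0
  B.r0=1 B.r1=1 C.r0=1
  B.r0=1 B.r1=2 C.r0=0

outcome vector order: (B.r0,B.r1,C.r0)
[PSO] allowed = {010 011 020 021 110 111 120 121}
PSO∖claimed = {121}

missing: B.r0=1 B.r1=2 C.r0=1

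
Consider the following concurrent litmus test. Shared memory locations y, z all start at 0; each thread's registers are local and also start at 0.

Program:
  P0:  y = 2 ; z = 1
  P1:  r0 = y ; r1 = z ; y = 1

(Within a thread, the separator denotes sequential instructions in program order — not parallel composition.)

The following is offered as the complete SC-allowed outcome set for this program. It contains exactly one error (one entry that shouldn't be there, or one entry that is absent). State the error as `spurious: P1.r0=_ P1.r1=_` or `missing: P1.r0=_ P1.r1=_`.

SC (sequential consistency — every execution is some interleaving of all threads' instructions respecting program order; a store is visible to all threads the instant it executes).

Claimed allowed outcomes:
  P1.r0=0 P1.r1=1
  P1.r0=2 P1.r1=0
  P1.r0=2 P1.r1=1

outcome vector order: (P1.r0,P1.r1)
[SC] allowed = {0/0 0/1 2/0 2/1}
SC∖claimed = {0/0}

missing: P1.r0=0 P1.r1=0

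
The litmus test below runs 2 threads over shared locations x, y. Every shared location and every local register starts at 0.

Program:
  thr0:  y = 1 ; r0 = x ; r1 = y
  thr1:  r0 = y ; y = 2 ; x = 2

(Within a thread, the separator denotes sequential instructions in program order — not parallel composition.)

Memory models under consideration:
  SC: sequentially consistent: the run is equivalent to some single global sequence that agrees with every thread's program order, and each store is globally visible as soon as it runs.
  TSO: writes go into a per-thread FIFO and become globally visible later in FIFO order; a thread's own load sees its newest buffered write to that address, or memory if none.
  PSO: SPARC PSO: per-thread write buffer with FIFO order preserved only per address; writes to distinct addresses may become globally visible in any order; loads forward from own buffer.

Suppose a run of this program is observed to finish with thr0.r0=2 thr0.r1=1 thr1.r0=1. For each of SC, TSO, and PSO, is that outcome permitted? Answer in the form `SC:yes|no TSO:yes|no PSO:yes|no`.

SC:no TSO:no PSO:yes

outcome vector order: (thr0.r0,thr0.r1,thr1.r0)
SC: 7 outcomes — {<0 1 0>; <0 1 1>; <0 2 0>; <0 2 1>; <2 1 0>; <2 2 0>; <2 2 1>}
TSO: 7 outcomes — {<0 1 0>; <0 1 1>; <0 2 0>; <0 2 1>; <2 1 0>; <2 2 0>; <2 2 1>}
PSO: 8 outcomes — {<0 1 0>; <0 1 1>; <0 2 0>; <0 2 1>; <2 1 0>; <2 1 1>; <2 2 0>; <2 2 1>}
target <2 1 1> ∈ {PSO}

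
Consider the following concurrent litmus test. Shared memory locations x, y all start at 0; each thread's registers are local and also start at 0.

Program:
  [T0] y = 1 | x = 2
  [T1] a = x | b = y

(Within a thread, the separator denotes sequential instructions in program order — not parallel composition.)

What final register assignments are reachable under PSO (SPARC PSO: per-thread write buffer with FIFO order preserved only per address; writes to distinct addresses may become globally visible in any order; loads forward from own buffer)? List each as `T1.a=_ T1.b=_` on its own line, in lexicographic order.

T1.a=0 T1.b=0
T1.a=0 T1.b=1
T1.a=2 T1.b=0
T1.a=2 T1.b=1

outcome vector order: (T1.a,T1.b)
|PSO outcomes| = 4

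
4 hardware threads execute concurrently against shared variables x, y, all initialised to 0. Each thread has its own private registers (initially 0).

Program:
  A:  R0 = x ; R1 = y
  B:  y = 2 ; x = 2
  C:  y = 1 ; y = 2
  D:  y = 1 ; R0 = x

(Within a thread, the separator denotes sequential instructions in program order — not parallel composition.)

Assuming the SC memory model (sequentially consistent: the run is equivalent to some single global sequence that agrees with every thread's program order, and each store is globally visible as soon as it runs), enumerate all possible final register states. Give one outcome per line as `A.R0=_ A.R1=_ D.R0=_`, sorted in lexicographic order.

A.R0=0 A.R1=0 D.R0=0
A.R0=0 A.R1=0 D.R0=2
A.R0=0 A.R1=1 D.R0=0
A.R0=0 A.R1=1 D.R0=2
A.R0=0 A.R1=2 D.R0=0
A.R0=0 A.R1=2 D.R0=2
A.R0=2 A.R1=1 D.R0=0
A.R0=2 A.R1=1 D.R0=2
A.R0=2 A.R1=2 D.R0=0
A.R0=2 A.R1=2 D.R0=2

outcome vector order: (A.R0,A.R1,D.R0)
|SC outcomes| = 10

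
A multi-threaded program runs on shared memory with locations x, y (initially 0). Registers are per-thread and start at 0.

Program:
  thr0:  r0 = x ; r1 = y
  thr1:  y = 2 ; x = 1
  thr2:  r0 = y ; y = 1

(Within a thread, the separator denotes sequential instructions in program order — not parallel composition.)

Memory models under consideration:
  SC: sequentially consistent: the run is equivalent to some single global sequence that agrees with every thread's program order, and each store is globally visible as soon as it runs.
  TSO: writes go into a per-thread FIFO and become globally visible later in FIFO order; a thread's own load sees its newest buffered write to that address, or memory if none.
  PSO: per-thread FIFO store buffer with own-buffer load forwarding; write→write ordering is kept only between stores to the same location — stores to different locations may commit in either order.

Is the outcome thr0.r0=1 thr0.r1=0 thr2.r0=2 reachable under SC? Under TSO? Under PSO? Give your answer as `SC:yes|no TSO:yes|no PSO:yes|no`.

outcome vector order: (thr0.r0,thr0.r1,thr2.r0)
SC (10): (0,0,0) (0,0,2) (0,1,0) (0,1,2) (0,2,0) (0,2,2) (1,1,0) (1,1,2) (1,2,0) (1,2,2)
TSO (10): (0,0,0) (0,0,2) (0,1,0) (0,1,2) (0,2,0) (0,2,2) (1,1,0) (1,1,2) (1,2,0) (1,2,2)
PSO (12): (0,0,0) (0,0,2) (0,1,0) (0,1,2) (0,2,0) (0,2,2) (1,0,0) (1,0,2) (1,1,0) (1,1,2) (1,2,0) (1,2,2)
target (1,0,2) ∈ {PSO}

SC:no TSO:no PSO:yes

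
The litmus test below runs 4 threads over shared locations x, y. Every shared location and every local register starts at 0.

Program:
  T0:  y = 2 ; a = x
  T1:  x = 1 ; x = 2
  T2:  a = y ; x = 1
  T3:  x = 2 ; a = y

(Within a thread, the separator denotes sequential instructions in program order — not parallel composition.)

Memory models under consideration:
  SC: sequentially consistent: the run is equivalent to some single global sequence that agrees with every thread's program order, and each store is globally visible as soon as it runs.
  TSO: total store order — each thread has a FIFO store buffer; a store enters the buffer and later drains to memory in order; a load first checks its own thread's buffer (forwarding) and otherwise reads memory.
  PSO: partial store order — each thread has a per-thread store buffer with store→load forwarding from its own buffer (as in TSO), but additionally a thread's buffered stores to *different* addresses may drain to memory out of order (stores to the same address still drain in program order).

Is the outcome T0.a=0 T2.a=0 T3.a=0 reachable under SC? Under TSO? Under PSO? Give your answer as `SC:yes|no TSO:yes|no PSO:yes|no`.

SC:no TSO:yes PSO:yes

outcome vector order: (T0.a,T2.a,T3.a)
SC: 10 outcomes — {0/0/2; 0/2/2; 1/0/0; 1/0/2; 1/2/0; 1/2/2; 2/0/0; 2/0/2; 2/2/0; 2/2/2}
TSO: 12 outcomes — {0/0/0; 0/0/2; 0/2/0; 0/2/2; 1/0/0; 1/0/2; 1/2/0; 1/2/2; 2/0/0; 2/0/2; 2/2/0; 2/2/2}
PSO: 12 outcomes — {0/0/0; 0/0/2; 0/2/0; 0/2/2; 1/0/0; 1/0/2; 1/2/0; 1/2/2; 2/0/0; 2/0/2; 2/2/0; 2/2/2}
target 0/0/0 ∈ {TSO,PSO}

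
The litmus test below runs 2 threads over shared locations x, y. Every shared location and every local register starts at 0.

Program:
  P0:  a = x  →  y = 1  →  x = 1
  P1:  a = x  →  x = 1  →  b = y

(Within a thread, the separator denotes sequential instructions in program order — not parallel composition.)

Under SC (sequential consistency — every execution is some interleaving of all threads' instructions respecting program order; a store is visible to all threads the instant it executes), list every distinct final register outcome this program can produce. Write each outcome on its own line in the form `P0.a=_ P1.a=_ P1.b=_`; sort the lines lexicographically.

P0.a=0 P1.a=0 P1.b=0
P0.a=0 P1.a=0 P1.b=1
P0.a=0 P1.a=1 P1.b=1
P0.a=1 P1.a=0 P1.b=0
P0.a=1 P1.a=0 P1.b=1

outcome vector order: (P0.a,P1.a,P1.b)
|SC outcomes| = 5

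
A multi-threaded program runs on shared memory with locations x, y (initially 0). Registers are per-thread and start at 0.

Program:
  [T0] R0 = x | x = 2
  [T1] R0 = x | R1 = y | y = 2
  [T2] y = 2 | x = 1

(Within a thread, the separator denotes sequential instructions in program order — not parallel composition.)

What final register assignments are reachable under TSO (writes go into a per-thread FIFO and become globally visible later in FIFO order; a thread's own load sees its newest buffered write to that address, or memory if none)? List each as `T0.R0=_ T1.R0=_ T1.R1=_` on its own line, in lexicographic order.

T0.R0=0 T1.R0=0 T1.R1=0
T0.R0=0 T1.R0=0 T1.R1=2
T0.R0=0 T1.R0=1 T1.R1=2
T0.R0=0 T1.R0=2 T1.R1=0
T0.R0=0 T1.R0=2 T1.R1=2
T0.R0=1 T1.R0=0 T1.R1=0
T0.R0=1 T1.R0=0 T1.R1=2
T0.R0=1 T1.R0=1 T1.R1=2
T0.R0=1 T1.R0=2 T1.R1=2

outcome vector order: (T0.R0,T1.R0,T1.R1)
|TSO outcomes| = 9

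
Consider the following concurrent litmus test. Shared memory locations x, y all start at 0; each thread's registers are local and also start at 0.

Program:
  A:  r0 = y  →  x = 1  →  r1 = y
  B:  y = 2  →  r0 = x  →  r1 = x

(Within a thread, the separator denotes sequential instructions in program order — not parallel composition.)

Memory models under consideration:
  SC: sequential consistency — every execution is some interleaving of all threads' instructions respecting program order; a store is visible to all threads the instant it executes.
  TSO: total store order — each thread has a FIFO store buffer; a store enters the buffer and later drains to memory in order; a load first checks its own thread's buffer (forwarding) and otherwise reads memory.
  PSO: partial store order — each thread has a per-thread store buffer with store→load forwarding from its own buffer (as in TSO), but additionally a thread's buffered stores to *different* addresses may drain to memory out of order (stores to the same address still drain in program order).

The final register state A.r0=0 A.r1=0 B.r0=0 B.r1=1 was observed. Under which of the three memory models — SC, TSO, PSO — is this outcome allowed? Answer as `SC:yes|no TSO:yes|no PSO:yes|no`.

outcome vector order: (A.r0,A.r1,B.r0,B.r1)
SC (7): (0,0,1,1); (0,2,0,0); (0,2,0,1); (0,2,1,1); (2,2,0,0); (2,2,0,1); (2,2,1,1)
TSO (9): (0,0,0,0); (0,0,0,1); (0,0,1,1); (0,2,0,0); (0,2,0,1); (0,2,1,1); (2,2,0,0); (2,2,0,1); (2,2,1,1)
PSO (9): (0,0,0,0); (0,0,0,1); (0,0,1,1); (0,2,0,0); (0,2,0,1); (0,2,1,1); (2,2,0,0); (2,2,0,1); (2,2,1,1)
target (0,0,0,1) ∈ {TSO,PSO}

SC:no TSO:yes PSO:yes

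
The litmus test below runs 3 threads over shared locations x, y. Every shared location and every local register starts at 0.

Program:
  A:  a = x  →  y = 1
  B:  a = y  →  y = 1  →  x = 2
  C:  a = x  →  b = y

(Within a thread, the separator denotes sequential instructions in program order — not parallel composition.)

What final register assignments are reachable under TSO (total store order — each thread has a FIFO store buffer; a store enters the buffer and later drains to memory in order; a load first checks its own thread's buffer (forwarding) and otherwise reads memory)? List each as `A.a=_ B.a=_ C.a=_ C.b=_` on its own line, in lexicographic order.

A.a=0 B.a=0 C.a=0 C.b=0
A.a=0 B.a=0 C.a=0 C.b=1
A.a=0 B.a=0 C.a=2 C.b=1
A.a=0 B.a=1 C.a=0 C.b=0
A.a=0 B.a=1 C.a=0 C.b=1
A.a=0 B.a=1 C.a=2 C.b=1
A.a=2 B.a=0 C.a=0 C.b=0
A.a=2 B.a=0 C.a=0 C.b=1
A.a=2 B.a=0 C.a=2 C.b=1

outcome vector order: (A.a,B.a,C.a,C.b)
|TSO outcomes| = 9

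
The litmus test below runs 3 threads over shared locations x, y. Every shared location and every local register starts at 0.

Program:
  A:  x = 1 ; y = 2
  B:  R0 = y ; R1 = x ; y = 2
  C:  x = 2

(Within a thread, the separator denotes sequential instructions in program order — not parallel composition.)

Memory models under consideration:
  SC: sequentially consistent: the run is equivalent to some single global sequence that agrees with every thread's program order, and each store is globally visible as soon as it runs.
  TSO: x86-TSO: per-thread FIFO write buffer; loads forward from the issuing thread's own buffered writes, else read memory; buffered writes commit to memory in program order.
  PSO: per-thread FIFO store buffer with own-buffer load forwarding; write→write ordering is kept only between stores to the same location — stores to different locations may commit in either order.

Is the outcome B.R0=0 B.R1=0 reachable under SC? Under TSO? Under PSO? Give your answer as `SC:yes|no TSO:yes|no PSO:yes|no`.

SC:yes TSO:yes PSO:yes

outcome vector order: (B.R0,B.R1)
SC (5): <0 0>, <0 1>, <0 2>, <2 1>, <2 2>
TSO (5): <0 0>, <0 1>, <0 2>, <2 1>, <2 2>
PSO (6): <0 0>, <0 1>, <0 2>, <2 0>, <2 1>, <2 2>
target <0 0> ∈ {SC,TSO,PSO}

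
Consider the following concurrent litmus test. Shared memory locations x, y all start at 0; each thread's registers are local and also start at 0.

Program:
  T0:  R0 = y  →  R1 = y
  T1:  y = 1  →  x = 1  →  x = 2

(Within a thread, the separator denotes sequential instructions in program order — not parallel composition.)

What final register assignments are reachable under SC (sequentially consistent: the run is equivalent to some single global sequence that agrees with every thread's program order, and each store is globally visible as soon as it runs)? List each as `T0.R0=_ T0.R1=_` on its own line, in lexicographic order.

T0.R0=0 T0.R1=0
T0.R0=0 T0.R1=1
T0.R0=1 T0.R1=1

outcome vector order: (T0.R0,T0.R1)
|SC outcomes| = 3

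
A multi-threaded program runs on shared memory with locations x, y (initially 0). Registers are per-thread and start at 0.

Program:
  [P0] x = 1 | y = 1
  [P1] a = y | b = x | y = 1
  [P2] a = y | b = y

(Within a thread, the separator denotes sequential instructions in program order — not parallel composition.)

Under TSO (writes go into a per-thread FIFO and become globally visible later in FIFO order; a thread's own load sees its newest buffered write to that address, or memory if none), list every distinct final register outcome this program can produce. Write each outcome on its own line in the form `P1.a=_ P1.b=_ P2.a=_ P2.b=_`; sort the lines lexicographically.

outcome vector order: (P1.a,P1.b,P2.a,P2.b)
|TSO outcomes| = 9

P1.a=0 P1.b=0 P2.a=0 P2.b=0
P1.a=0 P1.b=0 P2.a=0 P2.b=1
P1.a=0 P1.b=0 P2.a=1 P2.b=1
P1.a=0 P1.b=1 P2.a=0 P2.b=0
P1.a=0 P1.b=1 P2.a=0 P2.b=1
P1.a=0 P1.b=1 P2.a=1 P2.b=1
P1.a=1 P1.b=1 P2.a=0 P2.b=0
P1.a=1 P1.b=1 P2.a=0 P2.b=1
P1.a=1 P1.b=1 P2.a=1 P2.b=1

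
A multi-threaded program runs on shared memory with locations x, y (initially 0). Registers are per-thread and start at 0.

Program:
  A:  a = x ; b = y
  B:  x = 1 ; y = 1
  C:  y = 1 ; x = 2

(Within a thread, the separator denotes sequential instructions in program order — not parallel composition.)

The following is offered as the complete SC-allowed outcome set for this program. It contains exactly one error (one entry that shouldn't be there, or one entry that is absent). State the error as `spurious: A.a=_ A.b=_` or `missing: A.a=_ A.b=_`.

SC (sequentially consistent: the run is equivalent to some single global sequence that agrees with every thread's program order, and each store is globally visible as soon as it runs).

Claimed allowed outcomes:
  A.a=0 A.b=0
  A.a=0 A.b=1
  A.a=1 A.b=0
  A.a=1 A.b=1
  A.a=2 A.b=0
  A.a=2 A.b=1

spurious: A.a=2 A.b=0

outcome vector order: (A.a,A.b)
SC (5): 00 01 10 11 21
claimed∖SC = {20}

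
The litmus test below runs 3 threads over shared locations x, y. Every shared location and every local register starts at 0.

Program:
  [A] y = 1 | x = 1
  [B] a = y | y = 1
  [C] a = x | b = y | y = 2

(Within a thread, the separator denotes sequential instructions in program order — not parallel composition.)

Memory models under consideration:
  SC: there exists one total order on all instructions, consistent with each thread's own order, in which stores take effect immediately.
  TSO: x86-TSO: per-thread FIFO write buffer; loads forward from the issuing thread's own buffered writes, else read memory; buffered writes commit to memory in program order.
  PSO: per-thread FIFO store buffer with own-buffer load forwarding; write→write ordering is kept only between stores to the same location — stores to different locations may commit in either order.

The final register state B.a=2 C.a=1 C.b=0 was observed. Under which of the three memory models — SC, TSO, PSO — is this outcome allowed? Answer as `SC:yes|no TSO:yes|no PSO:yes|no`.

SC:no TSO:no PSO:yes

outcome vector order: (B.a,C.a,C.b)
SC (9): (0,0,0), (0,0,1), (0,1,1), (1,0,0), (1,0,1), (1,1,1), (2,0,0), (2,0,1), (2,1,1)
TSO (9): (0,0,0), (0,0,1), (0,1,1), (1,0,0), (1,0,1), (1,1,1), (2,0,0), (2,0,1), (2,1,1)
PSO (12): (0,0,0), (0,0,1), (0,1,0), (0,1,1), (1,0,0), (1,0,1), (1,1,0), (1,1,1), (2,0,0), (2,0,1), (2,1,0), (2,1,1)
target (2,1,0) ∈ {PSO}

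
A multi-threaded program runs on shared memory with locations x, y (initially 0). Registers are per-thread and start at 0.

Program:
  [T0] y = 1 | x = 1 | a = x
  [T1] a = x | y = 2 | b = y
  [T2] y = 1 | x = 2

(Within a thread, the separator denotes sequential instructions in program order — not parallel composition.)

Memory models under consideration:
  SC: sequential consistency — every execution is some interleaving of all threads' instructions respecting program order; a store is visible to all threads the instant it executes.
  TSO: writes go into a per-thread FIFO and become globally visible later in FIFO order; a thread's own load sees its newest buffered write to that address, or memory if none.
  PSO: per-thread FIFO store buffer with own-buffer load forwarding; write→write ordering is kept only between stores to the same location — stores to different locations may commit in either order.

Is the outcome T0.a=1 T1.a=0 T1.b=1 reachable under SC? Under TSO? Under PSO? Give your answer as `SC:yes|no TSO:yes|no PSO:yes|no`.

outcome vector order: (T0.a,T1.a,T1.b)
[SC] allowed = {101, 102, 111, 112, 121, 122, 201, 202, 211, 212, 222}
[TSO] allowed = {101, 102, 111, 112, 121, 122, 201, 202, 211, 212, 222}
[PSO] allowed = {101, 102, 111, 112, 121, 122, 201, 202, 211, 212, 221, 222}
target 101 ∈ {SC,TSO,PSO}

SC:yes TSO:yes PSO:yes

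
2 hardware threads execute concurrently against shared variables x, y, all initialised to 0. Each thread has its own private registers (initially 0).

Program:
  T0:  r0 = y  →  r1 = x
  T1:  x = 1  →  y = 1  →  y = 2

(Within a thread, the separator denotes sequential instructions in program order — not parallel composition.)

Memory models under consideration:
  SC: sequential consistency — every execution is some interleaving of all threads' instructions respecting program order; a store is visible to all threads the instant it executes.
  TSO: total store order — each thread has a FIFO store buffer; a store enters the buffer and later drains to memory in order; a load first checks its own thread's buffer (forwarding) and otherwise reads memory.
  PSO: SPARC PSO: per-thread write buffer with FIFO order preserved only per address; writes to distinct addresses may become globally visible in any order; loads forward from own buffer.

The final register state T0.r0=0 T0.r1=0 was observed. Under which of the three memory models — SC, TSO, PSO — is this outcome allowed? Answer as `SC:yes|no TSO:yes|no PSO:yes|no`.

outcome vector order: (T0.r0,T0.r1)
under SC → 00, 01, 11, 21
under TSO → 00, 01, 11, 21
under PSO → 00, 01, 10, 11, 20, 21
target 00 ∈ {SC,TSO,PSO}

SC:yes TSO:yes PSO:yes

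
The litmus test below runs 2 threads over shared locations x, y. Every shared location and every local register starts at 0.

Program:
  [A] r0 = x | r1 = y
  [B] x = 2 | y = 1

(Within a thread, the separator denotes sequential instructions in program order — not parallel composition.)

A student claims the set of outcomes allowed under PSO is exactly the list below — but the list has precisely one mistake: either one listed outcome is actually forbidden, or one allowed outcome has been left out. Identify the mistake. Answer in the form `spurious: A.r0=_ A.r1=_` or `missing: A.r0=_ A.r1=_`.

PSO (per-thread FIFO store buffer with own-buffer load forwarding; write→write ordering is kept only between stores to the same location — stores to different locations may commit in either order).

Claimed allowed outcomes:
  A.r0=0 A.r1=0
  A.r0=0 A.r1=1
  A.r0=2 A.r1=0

outcome vector order: (A.r0,A.r1)
[PSO] allowed = {00, 01, 20, 21}
PSO∖claimed = {21}

missing: A.r0=2 A.r1=1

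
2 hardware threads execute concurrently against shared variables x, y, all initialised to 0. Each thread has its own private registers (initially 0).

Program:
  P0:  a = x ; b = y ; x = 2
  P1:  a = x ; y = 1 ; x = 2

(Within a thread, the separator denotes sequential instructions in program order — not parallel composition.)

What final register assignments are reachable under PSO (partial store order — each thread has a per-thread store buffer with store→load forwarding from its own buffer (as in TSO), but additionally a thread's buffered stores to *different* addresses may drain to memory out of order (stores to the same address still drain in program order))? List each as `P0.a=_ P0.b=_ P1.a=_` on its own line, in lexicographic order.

outcome vector order: (P0.a,P0.b,P1.a)
|PSO outcomes| = 5

P0.a=0 P0.b=0 P1.a=0
P0.a=0 P0.b=0 P1.a=2
P0.a=0 P0.b=1 P1.a=0
P0.a=2 P0.b=0 P1.a=0
P0.a=2 P0.b=1 P1.a=0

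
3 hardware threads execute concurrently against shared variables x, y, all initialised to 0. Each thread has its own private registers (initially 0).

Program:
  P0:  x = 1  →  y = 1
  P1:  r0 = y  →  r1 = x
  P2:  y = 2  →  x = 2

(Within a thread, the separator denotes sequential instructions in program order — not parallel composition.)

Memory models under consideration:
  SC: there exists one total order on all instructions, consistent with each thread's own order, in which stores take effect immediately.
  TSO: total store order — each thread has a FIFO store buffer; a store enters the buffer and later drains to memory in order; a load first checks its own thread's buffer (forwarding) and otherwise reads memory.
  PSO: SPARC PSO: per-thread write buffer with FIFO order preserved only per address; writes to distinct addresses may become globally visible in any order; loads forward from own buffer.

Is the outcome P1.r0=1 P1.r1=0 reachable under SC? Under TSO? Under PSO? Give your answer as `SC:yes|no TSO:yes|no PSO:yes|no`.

SC:no TSO:no PSO:yes

outcome vector order: (P1.r0,P1.r1)
SC (8): 0/0 0/1 0/2 1/1 1/2 2/0 2/1 2/2
TSO (8): 0/0 0/1 0/2 1/1 1/2 2/0 2/1 2/2
PSO (9): 0/0 0/1 0/2 1/0 1/1 1/2 2/0 2/1 2/2
target 1/0 ∈ {PSO}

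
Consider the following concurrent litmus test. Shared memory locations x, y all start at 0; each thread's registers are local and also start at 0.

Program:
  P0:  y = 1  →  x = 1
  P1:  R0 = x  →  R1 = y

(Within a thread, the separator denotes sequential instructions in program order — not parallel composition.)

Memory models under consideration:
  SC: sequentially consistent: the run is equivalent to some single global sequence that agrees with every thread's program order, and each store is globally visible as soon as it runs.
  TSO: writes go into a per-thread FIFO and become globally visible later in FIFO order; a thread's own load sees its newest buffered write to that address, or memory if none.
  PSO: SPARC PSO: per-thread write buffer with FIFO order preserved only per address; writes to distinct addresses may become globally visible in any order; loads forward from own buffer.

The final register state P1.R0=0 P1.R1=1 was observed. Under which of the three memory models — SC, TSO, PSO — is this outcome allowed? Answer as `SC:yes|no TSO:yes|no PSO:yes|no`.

outcome vector order: (P1.R0,P1.R1)
SC (3): (0,0), (0,1), (1,1)
TSO (3): (0,0), (0,1), (1,1)
PSO (4): (0,0), (0,1), (1,0), (1,1)
target (0,1) ∈ {SC,TSO,PSO}

SC:yes TSO:yes PSO:yes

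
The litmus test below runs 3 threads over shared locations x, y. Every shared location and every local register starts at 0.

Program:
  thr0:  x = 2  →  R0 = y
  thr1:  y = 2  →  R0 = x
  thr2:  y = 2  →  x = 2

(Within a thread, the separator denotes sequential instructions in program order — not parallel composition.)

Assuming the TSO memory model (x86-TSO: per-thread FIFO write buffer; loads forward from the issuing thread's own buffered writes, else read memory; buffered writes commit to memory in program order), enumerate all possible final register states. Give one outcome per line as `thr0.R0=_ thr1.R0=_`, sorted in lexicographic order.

thr0.R0=0 thr1.R0=0
thr0.R0=0 thr1.R0=2
thr0.R0=2 thr1.R0=0
thr0.R0=2 thr1.R0=2

outcome vector order: (thr0.R0,thr1.R0)
|TSO outcomes| = 4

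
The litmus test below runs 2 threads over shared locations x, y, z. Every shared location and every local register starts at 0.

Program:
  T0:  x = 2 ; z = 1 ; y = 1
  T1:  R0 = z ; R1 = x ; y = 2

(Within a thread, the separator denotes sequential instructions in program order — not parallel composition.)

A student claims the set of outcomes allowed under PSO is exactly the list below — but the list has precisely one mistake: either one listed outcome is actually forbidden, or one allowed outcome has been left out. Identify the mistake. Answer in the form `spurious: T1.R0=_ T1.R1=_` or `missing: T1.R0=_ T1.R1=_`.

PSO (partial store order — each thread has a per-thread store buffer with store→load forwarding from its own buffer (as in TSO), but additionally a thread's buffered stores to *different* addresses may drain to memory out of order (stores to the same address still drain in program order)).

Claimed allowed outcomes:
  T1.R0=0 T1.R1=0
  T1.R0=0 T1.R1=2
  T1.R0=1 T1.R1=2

missing: T1.R0=1 T1.R1=0

outcome vector order: (T1.R0,T1.R1)
PSO (4): <0 0> <0 2> <1 0> <1 2>
PSO∖claimed = {<1 0>}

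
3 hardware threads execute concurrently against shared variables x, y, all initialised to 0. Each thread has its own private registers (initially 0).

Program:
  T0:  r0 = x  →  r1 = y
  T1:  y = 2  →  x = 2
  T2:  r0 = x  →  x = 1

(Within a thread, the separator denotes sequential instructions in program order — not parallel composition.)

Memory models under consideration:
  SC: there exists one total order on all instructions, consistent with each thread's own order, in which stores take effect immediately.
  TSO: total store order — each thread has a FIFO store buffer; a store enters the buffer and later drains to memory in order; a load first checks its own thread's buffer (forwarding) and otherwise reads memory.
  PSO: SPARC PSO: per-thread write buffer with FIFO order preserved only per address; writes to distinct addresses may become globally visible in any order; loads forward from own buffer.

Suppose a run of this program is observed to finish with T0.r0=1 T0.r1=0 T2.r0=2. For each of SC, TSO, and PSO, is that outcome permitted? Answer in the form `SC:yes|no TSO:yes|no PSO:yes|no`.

outcome vector order: (T0.r0,T0.r1,T2.r0)
[SC] allowed = {<0 0 0> <0 0 2> <0 2 0> <0 2 2> <1 0 0> <1 2 0> <1 2 2> <2 2 0> <2 2 2>}
[TSO] allowed = {<0 0 0> <0 0 2> <0 2 0> <0 2 2> <1 0 0> <1 2 0> <1 2 2> <2 2 0> <2 2 2>}
[PSO] allowed = {<0 0 0> <0 0 2> <0 2 0> <0 2 2> <1 0 0> <1 0 2> <1 2 0> <1 2 2> <2 0 0> <2 0 2> <2 2 0> <2 2 2>}
target <1 0 2> ∈ {PSO}

SC:no TSO:no PSO:yes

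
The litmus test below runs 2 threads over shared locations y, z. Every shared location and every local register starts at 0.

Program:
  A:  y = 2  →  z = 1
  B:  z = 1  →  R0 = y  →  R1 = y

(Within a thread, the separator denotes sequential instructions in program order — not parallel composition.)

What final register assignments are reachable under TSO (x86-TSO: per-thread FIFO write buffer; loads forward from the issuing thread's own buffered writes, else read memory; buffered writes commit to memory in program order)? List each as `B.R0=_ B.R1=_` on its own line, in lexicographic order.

B.R0=0 B.R1=0
B.R0=0 B.R1=2
B.R0=2 B.R1=2

outcome vector order: (B.R0,B.R1)
|TSO outcomes| = 3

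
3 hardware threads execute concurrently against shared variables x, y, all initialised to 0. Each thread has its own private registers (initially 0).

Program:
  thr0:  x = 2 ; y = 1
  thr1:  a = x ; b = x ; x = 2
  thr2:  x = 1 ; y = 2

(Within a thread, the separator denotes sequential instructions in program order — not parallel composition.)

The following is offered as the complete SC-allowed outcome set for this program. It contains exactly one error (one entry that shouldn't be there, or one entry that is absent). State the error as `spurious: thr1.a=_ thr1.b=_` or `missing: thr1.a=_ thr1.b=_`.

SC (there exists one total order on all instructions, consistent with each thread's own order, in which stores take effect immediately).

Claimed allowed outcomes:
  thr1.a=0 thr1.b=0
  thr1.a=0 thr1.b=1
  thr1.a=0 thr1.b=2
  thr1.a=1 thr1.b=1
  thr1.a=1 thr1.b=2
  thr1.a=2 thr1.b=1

missing: thr1.a=2 thr1.b=2

outcome vector order: (thr1.a,thr1.b)
[SC] allowed = {0/0, 0/1, 0/2, 1/1, 1/2, 2/1, 2/2}
SC∖claimed = {2/2}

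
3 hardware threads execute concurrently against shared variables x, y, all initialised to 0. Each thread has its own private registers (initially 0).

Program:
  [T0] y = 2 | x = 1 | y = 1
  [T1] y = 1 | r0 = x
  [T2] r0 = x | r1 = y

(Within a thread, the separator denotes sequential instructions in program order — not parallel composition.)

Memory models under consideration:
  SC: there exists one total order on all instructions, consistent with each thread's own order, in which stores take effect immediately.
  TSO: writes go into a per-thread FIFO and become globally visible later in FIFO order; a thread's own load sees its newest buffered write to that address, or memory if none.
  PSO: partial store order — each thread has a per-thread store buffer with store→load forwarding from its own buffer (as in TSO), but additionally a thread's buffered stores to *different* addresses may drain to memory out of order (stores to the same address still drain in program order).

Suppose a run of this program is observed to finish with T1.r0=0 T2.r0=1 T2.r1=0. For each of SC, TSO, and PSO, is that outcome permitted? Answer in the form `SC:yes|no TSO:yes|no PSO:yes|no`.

outcome vector order: (T1.r0,T2.r0,T2.r1)
under SC → <0 0 0>, <0 0 1>, <0 0 2>, <0 1 1>, <0 1 2>, <1 0 0>, <1 0 1>, <1 0 2>, <1 1 1>, <1 1 2>
under TSO → <0 0 0>, <0 0 1>, <0 0 2>, <0 1 1>, <0 1 2>, <1 0 0>, <1 0 1>, <1 0 2>, <1 1 1>, <1 1 2>
under PSO → <0 0 0>, <0 0 1>, <0 0 2>, <0 1 0>, <0 1 1>, <0 1 2>, <1 0 0>, <1 0 1>, <1 0 2>, <1 1 0>, <1 1 1>, <1 1 2>
target <0 1 0> ∈ {PSO}

SC:no TSO:no PSO:yes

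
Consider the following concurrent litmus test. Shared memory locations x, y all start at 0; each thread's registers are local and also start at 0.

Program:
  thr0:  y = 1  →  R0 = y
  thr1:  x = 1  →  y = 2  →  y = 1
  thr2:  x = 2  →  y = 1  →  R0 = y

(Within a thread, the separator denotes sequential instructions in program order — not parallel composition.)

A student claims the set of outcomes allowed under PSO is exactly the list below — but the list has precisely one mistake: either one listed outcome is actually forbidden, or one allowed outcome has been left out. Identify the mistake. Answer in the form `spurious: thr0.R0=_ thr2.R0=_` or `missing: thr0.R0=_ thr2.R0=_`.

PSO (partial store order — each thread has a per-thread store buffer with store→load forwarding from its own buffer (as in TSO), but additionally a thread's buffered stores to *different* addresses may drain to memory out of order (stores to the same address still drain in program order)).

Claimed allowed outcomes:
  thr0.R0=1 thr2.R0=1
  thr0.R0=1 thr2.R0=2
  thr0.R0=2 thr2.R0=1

outcome vector order: (thr0.R0,thr2.R0)
PSO: 4 outcomes — {<1 1> <1 2> <2 1> <2 2>}
PSO∖claimed = {<2 2>}

missing: thr0.R0=2 thr2.R0=2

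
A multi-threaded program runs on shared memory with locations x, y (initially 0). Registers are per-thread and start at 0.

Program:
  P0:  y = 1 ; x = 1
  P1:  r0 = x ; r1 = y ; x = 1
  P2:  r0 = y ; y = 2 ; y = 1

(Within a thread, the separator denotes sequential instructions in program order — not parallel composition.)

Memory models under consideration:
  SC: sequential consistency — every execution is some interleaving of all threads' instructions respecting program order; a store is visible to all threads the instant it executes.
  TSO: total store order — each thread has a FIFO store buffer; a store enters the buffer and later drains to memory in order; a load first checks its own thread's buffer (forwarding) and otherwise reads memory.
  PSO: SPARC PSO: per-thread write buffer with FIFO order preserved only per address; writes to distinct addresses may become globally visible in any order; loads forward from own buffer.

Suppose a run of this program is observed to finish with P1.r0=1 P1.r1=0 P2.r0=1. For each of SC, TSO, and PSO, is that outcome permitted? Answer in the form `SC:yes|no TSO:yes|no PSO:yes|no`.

SC:no TSO:no PSO:yes

outcome vector order: (P1.r0,P1.r1,P2.r0)
SC: 10 outcomes — {<0 0 0> <0 0 1> <0 1 0> <0 1 1> <0 2 0> <0 2 1> <1 1 0> <1 1 1> <1 2 0> <1 2 1>}
TSO: 10 outcomes — {<0 0 0> <0 0 1> <0 1 0> <0 1 1> <0 2 0> <0 2 1> <1 1 0> <1 1 1> <1 2 0> <1 2 1>}
PSO: 12 outcomes — {<0 0 0> <0 0 1> <0 1 0> <0 1 1> <0 2 0> <0 2 1> <1 0 0> <1 0 1> <1 1 0> <1 1 1> <1 2 0> <1 2 1>}
target <1 0 1> ∈ {PSO}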